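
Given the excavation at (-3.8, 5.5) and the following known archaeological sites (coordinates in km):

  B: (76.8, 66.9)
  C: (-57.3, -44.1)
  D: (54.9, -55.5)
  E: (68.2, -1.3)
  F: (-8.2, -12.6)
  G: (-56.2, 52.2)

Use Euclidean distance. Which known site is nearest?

F

Distances from (-3.8, 5.5):
B: 101.3 km
C: 73.0 km
D: 84.7 km
E: 72.3 km
F: 18.6 km
G: 70.2 km
Minimum: F at 18.6 km.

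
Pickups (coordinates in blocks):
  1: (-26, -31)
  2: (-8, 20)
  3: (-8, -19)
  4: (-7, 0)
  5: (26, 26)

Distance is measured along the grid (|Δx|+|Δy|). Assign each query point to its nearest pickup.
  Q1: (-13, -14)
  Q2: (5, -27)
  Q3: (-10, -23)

Q1→3; Q2→3; Q3→3

Q1 at (-13, -14):
  1: 30 blocks
  2: 39 blocks
  3: 10 blocks
  4: 20 blocks
  5: 79 blocks
  → nearest: 3 (10 blocks)
Q2 at (5, -27):
  1: 35 blocks
  2: 60 blocks
  3: 21 blocks
  4: 39 blocks
  5: 74 blocks
  → nearest: 3 (21 blocks)
Q3 at (-10, -23):
  1: 24 blocks
  2: 45 blocks
  3: 6 blocks
  4: 26 blocks
  5: 85 blocks
  → nearest: 3 (6 blocks)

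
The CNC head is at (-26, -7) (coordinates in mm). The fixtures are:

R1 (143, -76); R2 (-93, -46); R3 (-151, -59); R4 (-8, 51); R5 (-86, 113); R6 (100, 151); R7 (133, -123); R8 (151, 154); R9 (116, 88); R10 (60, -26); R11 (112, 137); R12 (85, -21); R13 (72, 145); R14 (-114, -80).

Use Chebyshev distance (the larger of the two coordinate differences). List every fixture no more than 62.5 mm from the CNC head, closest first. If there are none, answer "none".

Distances from (-26, -7):
R1: 169 mm
R2: 67 mm
R3: 125 mm
R4: 58 mm
R5: 120 mm
R6: 158 mm
R7: 159 mm
R8: 177 mm
R9: 142 mm
R10: 86 mm
R11: 144 mm
R12: 111 mm
R13: 152 mm
R14: 88 mm
Threshold 62.5 mm: R4 (58 mm) is within range.

R4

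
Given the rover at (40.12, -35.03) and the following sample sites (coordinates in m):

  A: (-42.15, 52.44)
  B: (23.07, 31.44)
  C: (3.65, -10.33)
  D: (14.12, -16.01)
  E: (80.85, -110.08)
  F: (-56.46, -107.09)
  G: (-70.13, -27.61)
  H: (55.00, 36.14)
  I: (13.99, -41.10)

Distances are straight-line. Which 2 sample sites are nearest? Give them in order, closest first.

Distances from (40.12, -35.03):
A: √((-82.27)² + (87.47)²) = √(6768.3529 + 7651.0009) = 120.08 m
B: √((-17.05)² + (66.47)²) = √(290.7025 + 4418.2609) = 68.62 m
C: √((-36.47)² + (24.70)²) = √(1330.0609 + 610.0900) = 44.05 m
D: √((-26.00)² + (19.02)²) = √(676.0000 + 361.7604) = 32.21 m
E: √((40.73)² + (-75.05)²) = √(1658.9329 + 5632.5025) = 85.39 m
F: √((-96.58)² + (-72.06)²) = √(9327.6964 + 5192.6436) = 120.50 m
G: √((-110.25)² + (7.42)²) = √(12155.0625 + 55.0564) = 110.50 m
H: √((14.88)² + (71.17)²) = √(221.4144 + 5065.1689) = 72.71 m
I: √((-26.13)² + (-6.07)²) = √(682.7769 + 36.8449) = 26.83 m
Sorted: I (26.83 m) < D (32.21 m) < C (44.05 m) < B (68.62 m) < …

I, D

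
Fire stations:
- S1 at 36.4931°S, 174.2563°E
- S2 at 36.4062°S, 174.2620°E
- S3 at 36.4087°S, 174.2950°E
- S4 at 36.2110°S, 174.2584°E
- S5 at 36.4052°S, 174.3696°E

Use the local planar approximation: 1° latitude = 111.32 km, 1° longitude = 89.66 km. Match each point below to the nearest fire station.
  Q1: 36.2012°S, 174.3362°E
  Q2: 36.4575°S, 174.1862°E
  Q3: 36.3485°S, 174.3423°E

Q1→S4; Q2→S1; Q3→S5

Q1 at 36.2012°S, 174.3362°E:
  S1: √((-0.2919·111.32)² + (-0.0799·89.66)²) = √(1055.880052 + 51.320518) = 33.2746 km
  S2: √((-0.2050·111.32)² + (-0.0742·89.66)²) = √(520.779784 + 44.259375) = 23.7706 km
  S3: √((-0.2075·111.32)² + (-0.0412·89.66)²) = √(533.559181 + 13.645577) = 23.3924 km
  S4: √((-0.0098·111.32)² + (-0.0778·89.66)²) = √(1.190141 + 48.658270) = 7.0603 km
  S5: √((-0.2040·111.32)² + (0.0334·89.66)²) = √(515.711398 + 8.967893) = 22.9059 km
  → nearest: S4 (7.0603 km)
Q2 at 36.4575°S, 174.1862°E:
  S1: √((-0.0356·111.32)² + (0.0701·89.66)²) = √(15.705306 + 39.503312) = 7.4303 km
  S2: √((0.0513·111.32)² + (0.0758·89.66)²) = √(32.612277 + 46.188715) = 8.8770 km
  S3: √((0.0488·111.32)² + (0.1088·89.66)²) = √(29.511144 + 95.160181) = 11.1656 km
  S4: √((0.2465·111.32)² + (0.0722·89.66)²) = √(752.974455 + 41.905581) = 28.1936 km
  S5: √((0.0523·111.32)² + (0.1834·89.66)²) = √(33.896103 + 270.393428) = 17.4439 km
  → nearest: S1 (7.4303 km)
Q3 at 36.3485°S, 174.3423°E:
  S1: √((-0.1446·111.32)² + (-0.0860·89.66)²) = √(259.109288 + 59.455820) = 17.8484 km
  S2: √((-0.0577·111.32)² + (-0.0803·89.66)²) = √(41.257036 + 51.835651) = 9.6485 km
  S3: √((-0.0602·111.32)² + (-0.0473·89.66)²) = √(44.909620 + 17.985385) = 7.9306 km
  S4: √((0.1375·111.32)² + (-0.0839·89.66)²) = √(234.288942 + 56.587615) = 17.0551 km
  S5: √((-0.0567·111.32)² + (0.0273·89.66)²) = √(39.839375 + 5.991323) = 6.7698 km
  → nearest: S5 (6.7698 km)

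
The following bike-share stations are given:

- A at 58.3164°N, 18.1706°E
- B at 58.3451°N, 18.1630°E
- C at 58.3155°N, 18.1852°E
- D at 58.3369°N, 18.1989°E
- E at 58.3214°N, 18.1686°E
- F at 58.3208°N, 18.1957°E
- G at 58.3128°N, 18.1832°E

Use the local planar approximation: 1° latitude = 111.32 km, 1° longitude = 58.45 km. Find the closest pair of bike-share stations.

C and G

Pairwise distances:
A–B: 3.2256 km
A–C: 0.8592 km
A–D: 2.8185 km
A–E: 0.5687 km
A–F: 1.5467 km
A–G: 0.8384 km
B–C: 3.5414 km
B–D: 2.2883 km
B–E: 2.6585 km
B–F: 3.3122 km
B–G: 3.7845 km
C–D: 2.5132 km
C–E: 1.1717 km
C–F: 0.8513 km
C–G: 0.3225 km
D–E: 2.4726 km
D–F: 1.8020 km
D–G: 2.8354 km
E–F: 1.5854 km
E–G: 1.2825 km
F–G: 1.1519 km
Closest pair: C–G at 0.3225 km.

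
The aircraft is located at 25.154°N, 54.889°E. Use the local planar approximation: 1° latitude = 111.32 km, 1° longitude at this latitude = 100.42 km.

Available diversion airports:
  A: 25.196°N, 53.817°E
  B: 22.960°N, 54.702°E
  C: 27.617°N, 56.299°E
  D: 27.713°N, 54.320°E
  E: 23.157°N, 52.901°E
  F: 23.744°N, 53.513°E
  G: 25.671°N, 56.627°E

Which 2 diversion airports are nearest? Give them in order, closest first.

Distances from 25.154°N, 54.889°E:
A: √((0.042·111.32)² + (-1.072·100.42)²) = √(21.85974 + 11588.57417) = 107.752 km
B: √((-2.194·111.32)² + (-0.187·100.42)²) = √(59651.26277 + 352.63356) = 244.957 km
C: √((2.463·111.32)² + (1.410·100.42)²) = √(75175.30850 + 20048.35110) = 308.583 km
D: √((2.559·111.32)² + (-0.569·100.42)²) = √(81149.70906 + 3264.86304) = 290.542 km
E: √((-1.997·111.32)² + (-1.988·100.42)²) = √(49419.97542 + 39854.11725) = 298.788 km
F: √((-1.410·111.32)² + (-1.376·100.42)²) = √(24636.81831 + 19093.13758) = 209.117 km
G: √((0.517·111.32)² + (1.738·100.42)²) = √(3312.28335 + 30460.70694) = 183.774 km
Sorted: A (107.752 km) < G (183.774 km) < F (209.117 km) < B (244.957 km) < …

A, G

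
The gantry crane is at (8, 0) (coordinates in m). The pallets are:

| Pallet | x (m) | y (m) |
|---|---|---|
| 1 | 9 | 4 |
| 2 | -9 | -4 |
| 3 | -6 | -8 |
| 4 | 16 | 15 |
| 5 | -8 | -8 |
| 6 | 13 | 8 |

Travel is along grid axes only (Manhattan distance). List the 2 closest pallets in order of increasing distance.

Distances from (8, 0):
1: 5 m
2: 21 m
3: 22 m
4: 23 m
5: 24 m
6: 13 m
Sorted: 1 (5 m) < 6 (13 m) < 2 (21 m) < 3 (22 m) < …

1, 6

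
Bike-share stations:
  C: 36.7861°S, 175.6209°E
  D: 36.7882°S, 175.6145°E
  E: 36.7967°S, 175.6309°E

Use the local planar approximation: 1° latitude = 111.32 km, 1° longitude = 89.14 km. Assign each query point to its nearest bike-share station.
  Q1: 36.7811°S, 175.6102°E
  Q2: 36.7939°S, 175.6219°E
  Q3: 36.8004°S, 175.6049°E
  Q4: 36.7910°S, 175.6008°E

Q1 at 36.7811°S, 175.6102°E:
  C: 1.1043 km
  D: 0.8784 km
  E: 2.5339 km
  → nearest: D (0.8784 km)
Q2 at 36.7939°S, 175.6219°E:
  C: 0.8729 km
  D: 0.9153 km
  E: 0.8607 km
  → nearest: E (0.8607 km)
Q3 at 36.8004°S, 175.6049°E:
  C: 2.1373 km
  D: 1.6052 km
  E: 2.3540 km
  → nearest: D (1.6052 km)
Q4 at 36.7910°S, 175.6008°E:
  C: 1.8729 km
  D: 1.2604 km
  E: 2.7571 km
  → nearest: D (1.2604 km)

Q1→D; Q2→E; Q3→D; Q4→D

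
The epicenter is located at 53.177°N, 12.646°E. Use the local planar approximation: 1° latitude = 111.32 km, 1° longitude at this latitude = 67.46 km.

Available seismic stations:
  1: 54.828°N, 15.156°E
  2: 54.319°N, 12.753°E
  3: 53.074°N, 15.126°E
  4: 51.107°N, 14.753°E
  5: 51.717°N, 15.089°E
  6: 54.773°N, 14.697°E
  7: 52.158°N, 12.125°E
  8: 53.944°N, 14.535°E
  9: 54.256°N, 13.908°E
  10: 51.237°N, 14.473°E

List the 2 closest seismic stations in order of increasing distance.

Distances from 53.177°N, 12.646°E:
1: √((1.651·111.32)² + (2.510·67.46)²) = √(33778.51415 + 28670.82017) = 249.899 km
2: √((1.142·111.32)² + (0.107·67.46)²) = √(16161.38600 + 52.10270) = 127.332 km
3: √((-0.103·111.32)² + (2.480·67.46)²) = √(131.46824 + 27989.55768) = 167.693 km
4: √((-2.070·111.32)² + (2.107·67.46)²) = √(53099.09097 + 20203.27358) = 270.744 km
5: √((-1.460·111.32)² + (2.443·67.46)²) = √(26415.09074 + 27160.61551) = 231.464 km
6: √((1.596·111.32)² + (2.051·67.46)²) = √(31565.46340 + 19143.61689) = 225.187 km
7: √((-1.019·111.32)² + (-0.521·67.46)²) = √(12867.51737 + 1235.28771) = 118.755 km
8: √((0.767·111.32)² + (1.889·67.46)²) = √(7290.16106 + 16238.89933) = 153.392 km
9: √((1.079·111.32)² + (1.262·67.46)²) = √(14427.44026 + 7247.88650) = 147.225 km
10: √((-1.940·111.32)² + (1.827·67.46)²) = √(46639.06714 + 15190.41953) = 248.655 km
Sorted: 7 (118.755 km) < 2 (127.332 km) < 9 (147.225 km) < 8 (153.392 km) < …

7, 2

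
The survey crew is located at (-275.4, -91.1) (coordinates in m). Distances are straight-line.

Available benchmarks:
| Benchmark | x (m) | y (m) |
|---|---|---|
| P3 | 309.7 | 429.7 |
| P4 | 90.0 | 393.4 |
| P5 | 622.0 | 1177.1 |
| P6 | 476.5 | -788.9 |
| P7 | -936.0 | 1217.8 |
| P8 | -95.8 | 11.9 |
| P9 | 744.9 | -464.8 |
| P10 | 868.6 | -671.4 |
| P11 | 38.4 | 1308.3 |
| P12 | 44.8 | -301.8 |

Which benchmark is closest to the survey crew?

Distances from (-275.4, -91.1):
P3: 783.3 m
P4: 606.8 m
P5: 1553.6 m
P6: 1025.8 m
P7: 1466.2 m
P8: 207.0 m
P9: 1086.6 m
P10: 1282.8 m
P11: 1434.2 m
P12: 383.3 m
Minimum: P8 at 207.0 m.

P8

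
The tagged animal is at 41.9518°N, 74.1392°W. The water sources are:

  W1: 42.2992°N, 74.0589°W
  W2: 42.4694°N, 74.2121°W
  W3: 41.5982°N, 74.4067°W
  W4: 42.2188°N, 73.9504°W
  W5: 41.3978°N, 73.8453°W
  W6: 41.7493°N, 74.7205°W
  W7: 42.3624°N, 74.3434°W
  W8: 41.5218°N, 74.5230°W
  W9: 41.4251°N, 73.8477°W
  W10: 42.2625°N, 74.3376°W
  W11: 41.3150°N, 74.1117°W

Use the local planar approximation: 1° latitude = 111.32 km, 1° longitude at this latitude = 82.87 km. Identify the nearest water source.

W4

Distances from 41.9518°N, 74.1392°W:
W1: √((0.3474·111.32)² + (0.0803·82.87)²) = √(1495.567516 + 44.281851) = 39.2409 km
W2: √((0.5176·111.32)² + (-0.0729·82.87)²) = √(3319.975896 + 36.496375) = 57.9351 km
W3: √((-0.3536·111.32)² + (-0.2675·82.87)²) = √(1549.426245 + 491.408032) = 45.1756 km
W4: √((0.2670·111.32)² + (0.1888·82.87)²) = √(883.423440 + 244.792810) = 33.5889 km
W5: √((-0.5540·111.32)² + (0.2939·82.87)²) = √(3803.346777 + 593.190039) = 66.3064 km
W6: √((-0.2025·111.32)² + (-0.5813·82.87)²) = √(508.155289 + 2320.573474) = 53.1858 km
W7: √((0.4106·111.32)² + (-0.2042·82.87)²) = √(2089.220533 + 286.355912) = 48.7399 km
W8: √((-0.4300·111.32)² + (-0.3838·82.87)²) = √(2291.307130 + 1011.590212) = 57.4708 km
W9: √((-0.5267·111.32)² + (0.2915·82.87)²) = √(3437.740036 + 583.541565) = 63.4136 km
W10: √((0.3107·111.32)² + (-0.1984·82.87)²) = √(1196.269147 + 270.319897) = 38.2961 km
W11: √((-0.6368·111.32)² + (0.0275·82.87)²) = √(5025.190207 + 5.193499) = 70.9252 km
Minimum: W4 at 33.5889 km.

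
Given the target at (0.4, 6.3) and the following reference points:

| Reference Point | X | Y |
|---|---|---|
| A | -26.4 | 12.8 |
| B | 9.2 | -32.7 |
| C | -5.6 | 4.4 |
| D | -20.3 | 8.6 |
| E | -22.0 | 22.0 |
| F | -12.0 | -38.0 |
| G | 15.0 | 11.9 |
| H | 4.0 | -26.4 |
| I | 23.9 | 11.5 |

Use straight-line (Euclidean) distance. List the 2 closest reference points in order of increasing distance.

C, G

Distances from (0.4, 6.3):
A: √((-26.8)² + (6.5)²) = √(718.240 + 42.250) = 27.6
B: √((8.8)² + (-39.0)²) = √(77.440 + 1521.000) = 40.0
C: √((-6.0)² + (-1.9)²) = √(36.000 + 3.610) = 6.3
D: √((-20.7)² + (2.3)²) = √(428.490 + 5.290) = 20.8
E: √((-22.4)² + (15.7)²) = √(501.760 + 246.490) = 27.4
F: √((-12.4)² + (-44.3)²) = √(153.760 + 1962.490) = 46.0
G: √((14.6)² + (5.6)²) = √(213.160 + 31.360) = 15.6
H: √((3.6)² + (-32.7)²) = √(12.960 + 1069.290) = 32.9
I: √((23.5)² + (5.2)²) = √(552.250 + 27.040) = 24.1
Sorted: C (6.3) < G (15.6) < D (20.8) < I (24.1) < …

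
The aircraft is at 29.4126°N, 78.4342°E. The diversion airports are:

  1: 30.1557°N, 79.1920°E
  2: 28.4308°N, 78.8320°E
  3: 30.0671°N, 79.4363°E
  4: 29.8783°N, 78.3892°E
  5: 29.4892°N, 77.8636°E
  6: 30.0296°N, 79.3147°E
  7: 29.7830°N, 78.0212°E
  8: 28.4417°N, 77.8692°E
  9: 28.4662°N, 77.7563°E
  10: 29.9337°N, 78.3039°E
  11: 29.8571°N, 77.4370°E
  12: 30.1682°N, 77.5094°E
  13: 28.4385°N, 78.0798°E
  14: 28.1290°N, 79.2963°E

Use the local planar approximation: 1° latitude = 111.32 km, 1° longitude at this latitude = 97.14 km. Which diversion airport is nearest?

Distances from 29.4126°N, 78.4342°E:
1: 110.7327 km
2: 115.9241 km
3: 121.5906 km
4: 52.0257 km
5: 56.0802 km
6: 109.6961 km
7: 57.5298 km
8: 121.2175 km
9: 124.2404 km
10: 59.3737 km
11: 108.7743 km
12: 123.0667 km
13: 113.7705 km
14: 165.6224 km
Minimum: 4 at 52.0257 km.

4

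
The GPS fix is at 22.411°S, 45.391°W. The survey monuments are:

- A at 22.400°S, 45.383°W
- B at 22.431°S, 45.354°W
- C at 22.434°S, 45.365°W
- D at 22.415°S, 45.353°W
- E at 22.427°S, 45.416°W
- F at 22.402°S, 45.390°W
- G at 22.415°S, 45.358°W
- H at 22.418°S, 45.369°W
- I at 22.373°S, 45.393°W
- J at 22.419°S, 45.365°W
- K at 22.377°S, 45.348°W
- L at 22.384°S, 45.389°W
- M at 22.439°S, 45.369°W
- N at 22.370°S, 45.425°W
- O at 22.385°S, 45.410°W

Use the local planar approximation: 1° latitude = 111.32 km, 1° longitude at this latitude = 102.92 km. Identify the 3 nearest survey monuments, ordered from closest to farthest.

Distances from 22.411°S, 45.391°W:
A: √((0.011·111.32)² + (0.008·102.92)²) = √(1.49945 + 0.67792) = 1.476 km
B: √((-0.020·111.32)² + (0.037·102.92)²) = √(4.95686 + 14.50117) = 4.411 km
C: √((-0.023·111.32)² + (0.026·102.92)²) = √(6.55544 + 7.16055) = 3.704 km
D: √((-0.004·111.32)² + (0.038·102.92)²) = √(0.19827 + 15.29561) = 3.936 km
E: √((-0.016·111.32)² + (-0.025·102.92)²) = √(3.17239 + 6.62033) = 3.129 km
F: √((0.009·111.32)² + (0.001·102.92)²) = √(1.00376 + 0.01059) = 1.007 km
G: √((-0.004·111.32)² + (0.033·102.92)²) = √(0.19827 + 11.53526) = 3.425 km
H: √((-0.007·111.32)² + (0.022·102.92)²) = √(0.60721 + 5.12678) = 2.395 km
I: √((0.038·111.32)² + (-0.002·102.92)²) = √(17.89425 + 0.04237) = 4.235 km
J: √((-0.008·111.32)² + (0.026·102.92)²) = √(0.79310 + 7.16055) = 2.820 km
K: √((0.034·111.32)² + (0.043·102.92)²) = √(14.32532 + 19.58558) = 5.823 km
L: √((0.027·111.32)² + (0.002·102.92)²) = √(9.03387 + 0.04237) = 3.013 km
M: √((-0.028·111.32)² + (0.022·102.92)²) = √(9.71544 + 5.12678) = 3.853 km
N: √((0.041·111.32)² + (-0.034·102.92)²) = √(20.83119 + 12.24496) = 5.751 km
O: √((0.026·111.32)² + (-0.019·102.92)²) = √(8.37709 + 3.82390) = 3.493 km
Sorted: F (1.007 km) < A (1.476 km) < H (2.395 km) < J (2.820 km) < L (3.013 km) < …

F, A, H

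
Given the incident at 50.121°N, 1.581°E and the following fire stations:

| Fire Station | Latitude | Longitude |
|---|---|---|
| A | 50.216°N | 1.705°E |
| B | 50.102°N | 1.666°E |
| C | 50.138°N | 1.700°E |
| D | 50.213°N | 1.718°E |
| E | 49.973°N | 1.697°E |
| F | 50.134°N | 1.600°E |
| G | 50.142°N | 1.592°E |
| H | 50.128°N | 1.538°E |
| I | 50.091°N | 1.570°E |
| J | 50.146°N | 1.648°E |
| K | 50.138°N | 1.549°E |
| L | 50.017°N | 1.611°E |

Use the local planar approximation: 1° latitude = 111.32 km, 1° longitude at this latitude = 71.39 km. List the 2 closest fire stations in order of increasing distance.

Distances from 50.121°N, 1.581°E:
A: 13.791 km
B: 6.426 km
C: 8.704 km
D: 14.161 km
E: 18.440 km
F: 1.983 km
G: 2.466 km
H: 3.167 km
I: 3.431 km
J: 5.534 km
K: 2.967 km
L: 11.774 km
Sorted: F (1.983 km) < G (2.466 km) < K (2.967 km) < H (3.167 km) < …

F, G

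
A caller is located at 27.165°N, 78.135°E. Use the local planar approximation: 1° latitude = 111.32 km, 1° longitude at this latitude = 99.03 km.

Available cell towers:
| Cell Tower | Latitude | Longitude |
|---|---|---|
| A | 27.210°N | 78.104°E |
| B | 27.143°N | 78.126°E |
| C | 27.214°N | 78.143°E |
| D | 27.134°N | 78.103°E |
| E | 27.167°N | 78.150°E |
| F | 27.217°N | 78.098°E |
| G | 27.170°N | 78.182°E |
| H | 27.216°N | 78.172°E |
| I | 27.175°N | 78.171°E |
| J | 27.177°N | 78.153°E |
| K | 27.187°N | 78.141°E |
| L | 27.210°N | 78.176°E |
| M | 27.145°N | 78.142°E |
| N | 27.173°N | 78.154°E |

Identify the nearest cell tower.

E

Distances from 27.165°N, 78.135°E:
A: √((0.045·111.32)² + (-0.031·99.03)²) = √(25.09409 + 9.42447) = 5.875 km
B: √((-0.022·111.32)² + (-0.009·99.03)²) = √(5.99780 + 0.79436) = 2.606 km
C: √((0.049·111.32)² + (0.008·99.03)²) = √(29.75353 + 0.62764) = 5.512 km
D: √((-0.031·111.32)² + (-0.032·99.03)²) = √(11.90885 + 10.04231) = 4.685 km
E: √((0.002·111.32)² + (0.015·99.03)²) = √(0.04957 + 2.20656) = 1.502 km
F: √((0.052·111.32)² + (-0.037·99.03)²) = √(33.50835 + 13.42570) = 6.851 km
G: √((0.005·111.32)² + (0.047·99.03)²) = √(0.30980 + 21.66353) = 4.688 km
H: √((0.051·111.32)² + (0.037·99.03)²) = √(32.23196 + 13.42570) = 6.757 km
I: √((0.010·111.32)² + (0.036·99.03)²) = √(1.23921 + 12.70980) = 3.735 km
J: √((0.012·111.32)² + (0.018·99.03)²) = √(1.78447 + 3.17745) = 2.228 km
K: √((0.022·111.32)² + (0.006·99.03)²) = √(5.99780 + 0.35305) = 2.520 km
L: √((0.045·111.32)² + (0.041·99.03)²) = √(25.09409 + 16.48547) = 6.448 km
M: √((-0.020·111.32)² + (0.007·99.03)²) = √(4.95686 + 0.48054) = 2.332 km
N: √((0.008·111.32)² + (0.019·99.03)²) = √(0.79310 + 3.54031) = 2.082 km
Minimum: E at 1.502 km.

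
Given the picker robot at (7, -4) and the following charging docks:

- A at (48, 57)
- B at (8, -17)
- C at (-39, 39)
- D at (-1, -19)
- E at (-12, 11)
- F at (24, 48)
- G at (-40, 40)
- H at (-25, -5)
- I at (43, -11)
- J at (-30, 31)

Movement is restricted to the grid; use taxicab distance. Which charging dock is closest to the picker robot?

Distances from (7, -4):
A: |41| + |61| = 41 + 61 = 102
B: |1| + |-13| = 1 + 13 = 14
C: |-46| + |43| = 46 + 43 = 89
D: |-8| + |-15| = 8 + 15 = 23
E: |-19| + |15| = 19 + 15 = 34
F: |17| + |52| = 17 + 52 = 69
G: |-47| + |44| = 47 + 44 = 91
H: |-32| + |-1| = 32 + 1 = 33
I: |36| + |-7| = 36 + 7 = 43
J: |-37| + |35| = 37 + 35 = 72
Minimum: B at 14.

B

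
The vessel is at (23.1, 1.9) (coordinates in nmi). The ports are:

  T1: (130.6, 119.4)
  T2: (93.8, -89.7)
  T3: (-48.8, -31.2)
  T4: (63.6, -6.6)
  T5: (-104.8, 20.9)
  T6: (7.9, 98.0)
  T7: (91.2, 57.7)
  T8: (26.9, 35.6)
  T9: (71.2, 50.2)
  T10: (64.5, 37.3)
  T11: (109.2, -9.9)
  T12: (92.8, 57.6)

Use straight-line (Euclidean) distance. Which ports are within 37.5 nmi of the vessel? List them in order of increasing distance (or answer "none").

T8

Distances from (23.1, 1.9):
T1: 159.3 nmi
T2: 115.7 nmi
T3: 79.2 nmi
T4: 41.4 nmi
T5: 129.3 nmi
T6: 97.3 nmi
T7: 88.0 nmi
T8: 33.9 nmi
T9: 68.2 nmi
T10: 54.5 nmi
T11: 86.9 nmi
T12: 89.2 nmi
Threshold 37.5 nmi: T8 (33.9 nmi) is within range.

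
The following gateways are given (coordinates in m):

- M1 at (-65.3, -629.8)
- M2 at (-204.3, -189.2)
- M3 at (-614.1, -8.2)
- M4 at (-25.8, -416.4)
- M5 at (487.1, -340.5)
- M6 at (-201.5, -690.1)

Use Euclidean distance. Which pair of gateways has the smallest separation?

M1 and M6

Pairwise distances:
M1–M2: √((-139.0)² + (440.6)²) = √(19321.000 + 194128.360) = 462.0 m
M1–M3: √((-548.8)² + (621.6)²) = √(301181.440 + 386386.560) = 829.2 m
M1–M4: √((39.5)² + (213.4)²) = √(1560.250 + 45539.560) = 217.0 m
M1–M5: √((552.4)² + (289.3)²) = √(305145.760 + 83694.490) = 623.6 m
M1–M6: √((-136.2)² + (-60.3)²) = √(18550.440 + 3636.090) = 149.0 m
M2–M3: √((-409.8)² + (181.0)²) = √(167936.040 + 32761.000) = 448.0 m
M2–M4: √((178.5)² + (-227.2)²) = √(31862.250 + 51619.840) = 288.9 m
M2–M5: √((691.4)² + (-151.3)²) = √(478033.960 + 22891.690) = 707.8 m
M2–M6: √((2.8)² + (-500.9)²) = √(7.840 + 250900.810) = 500.9 m
M3–M4: √((588.3)² + (-408.2)²) = √(346096.890 + 166627.240) = 716.0 m
M3–M5: √((1101.2)² + (-332.3)²) = √(1212641.440 + 110423.290) = 1150.2 m
M3–M6: √((412.6)² + (-681.9)²) = √(170238.760 + 464987.610) = 797.0 m
M4–M5: √((512.9)² + (75.9)²) = √(263066.410 + 5760.810) = 518.5 m
M4–M6: √((-175.7)² + (-273.7)²) = √(30870.490 + 74911.690) = 325.2 m
M5–M6: √((-688.6)² + (-349.6)²) = √(474169.960 + 122220.160) = 772.3 m
Closest pair: M1–M6 at 149.0 m.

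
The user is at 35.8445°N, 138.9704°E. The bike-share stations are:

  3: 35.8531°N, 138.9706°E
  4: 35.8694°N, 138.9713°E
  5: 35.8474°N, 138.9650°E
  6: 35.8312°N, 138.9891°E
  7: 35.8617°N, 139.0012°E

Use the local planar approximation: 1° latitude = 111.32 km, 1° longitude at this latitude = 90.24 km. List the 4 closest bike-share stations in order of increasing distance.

5, 3, 6, 4

Distances from 35.8445°N, 138.9704°E:
3: √((0.0086·111.32)² + (0.0002·90.24)²) = √(0.916523 + 0.000326) = 0.9575 km
4: √((0.0249·111.32)² + (0.0009·90.24)²) = √(7.683252 + 0.006596) = 2.7731 km
5: √((0.0029·111.32)² + (-0.0054·90.24)²) = √(0.104218 + 0.237457) = 0.5845 km
6: √((-0.0133·111.32)² + (0.0187·90.24)²) = √(2.192046 + 2.847616) = 2.2449 km
7: √((0.0172·111.32)² + (0.0308·90.24)²) = √(3.666091 + 7.725020) = 3.3751 km
Sorted: 5 (0.5845 km) < 3 (0.9575 km) < 6 (2.2449 km) < 4 (2.7731 km) < 7 (3.3751 km)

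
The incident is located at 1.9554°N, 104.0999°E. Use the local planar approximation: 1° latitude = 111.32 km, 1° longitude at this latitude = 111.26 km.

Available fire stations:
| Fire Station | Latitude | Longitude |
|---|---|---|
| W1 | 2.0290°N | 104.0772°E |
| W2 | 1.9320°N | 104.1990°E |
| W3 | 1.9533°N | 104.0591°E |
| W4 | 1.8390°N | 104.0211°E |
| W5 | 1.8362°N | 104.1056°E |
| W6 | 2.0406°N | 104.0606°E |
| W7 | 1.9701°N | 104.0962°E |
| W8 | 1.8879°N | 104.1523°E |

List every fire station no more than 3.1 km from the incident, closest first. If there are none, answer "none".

Distances from 1.9554°N, 104.0999°E:
W1: √((0.0736·111.32)² + (-0.0227·111.26)²) = √(67.127740 + 6.378665) = 8.5736 km
W2: √((-0.0234·111.32)² + (0.0991·111.26)²) = √(6.785441 + 121.569721) = 11.3294 km
W3: √((-0.0021·111.32)² + (-0.0408·111.26)²) = √(0.054649 + 20.606225) = 4.5454 km
W4: √((-0.1164·111.32)² + (-0.0788·111.26)²) = √(167.900642 + 76.865339) = 15.6450 km
W5: √((-0.1192·111.32)² + (0.0057·111.26)²) = √(176.075490 + 0.402187) = 13.2845 km
W6: √((0.0852·111.32)² + (-0.0393·111.26)²) = √(89.955057 + 19.118914) = 10.4438 km
W7: √((0.0147·111.32)² + (-0.0037·111.26)²) = √(2.677818 + 0.169466) = 1.6874 km
W8: √((-0.0675·111.32)² + (0.0524·111.26)²) = √(56.461699 + 33.989180) = 9.5106 km
Threshold 3.1 km: W7 (1.6874 km) is within range.

W7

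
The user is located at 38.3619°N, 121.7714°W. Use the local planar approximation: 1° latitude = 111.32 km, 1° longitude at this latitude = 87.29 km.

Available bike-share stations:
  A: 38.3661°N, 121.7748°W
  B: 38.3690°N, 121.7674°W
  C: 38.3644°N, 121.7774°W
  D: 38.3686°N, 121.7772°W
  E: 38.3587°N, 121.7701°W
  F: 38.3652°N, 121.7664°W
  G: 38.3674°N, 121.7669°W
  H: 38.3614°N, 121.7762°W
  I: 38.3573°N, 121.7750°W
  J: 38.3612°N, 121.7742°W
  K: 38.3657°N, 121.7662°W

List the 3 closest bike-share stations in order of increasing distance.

Distances from 38.3619°N, 121.7714°W:
A: √((0.0042·111.32)² + (-0.0034·87.29)²) = √(0.218597 + 0.088082) = 0.5538 km
B: √((0.0071·111.32)² + (0.0040·87.29)²) = √(0.624688 + 0.121913) = 0.8641 km
C: √((0.0025·111.32)² + (-0.0060·87.29)²) = √(0.077451 + 0.274304) = 0.5931 km
D: √((0.0067·111.32)² + (-0.0058·87.29)²) = √(0.556283 + 0.256321) = 0.9014 km
E: √((-0.0032·111.32)² + (0.0013·87.29)²) = √(0.126896 + 0.012877) = 0.3739 km
F: √((0.0033·111.32)² + (0.0050·87.29)²) = √(0.134950 + 0.190489) = 0.5705 km
G: √((0.0055·111.32)² + (0.0045·87.29)²) = √(0.374862 + 0.154296) = 0.7274 km
H: √((-0.0005·111.32)² + (-0.0048·87.29)²) = √(0.003098 + 0.175554) = 0.4227 km
I: √((-0.0046·111.32)² + (-0.0036·87.29)²) = √(0.262218 + 0.098749) = 0.6008 km
J: √((-0.0007·111.32)² + (-0.0028·87.29)²) = √(0.006072 + 0.059737) = 0.2565 km
K: √((0.0038·111.32)² + (0.0052·87.29)²) = √(0.178943 + 0.206032) = 0.6205 km
Sorted: J (0.2565 km) < E (0.3739 km) < H (0.4227 km) < A (0.5538 km) < F (0.5705 km) < …

J, E, H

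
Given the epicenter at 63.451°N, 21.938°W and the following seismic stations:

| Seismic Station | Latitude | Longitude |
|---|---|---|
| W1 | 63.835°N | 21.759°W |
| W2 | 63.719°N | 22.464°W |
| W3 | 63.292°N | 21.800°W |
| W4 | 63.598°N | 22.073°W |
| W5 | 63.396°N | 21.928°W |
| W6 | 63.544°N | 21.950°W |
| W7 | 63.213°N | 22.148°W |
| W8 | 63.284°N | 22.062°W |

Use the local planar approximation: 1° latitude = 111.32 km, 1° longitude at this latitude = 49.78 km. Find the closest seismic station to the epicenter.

W5

Distances from 63.451°N, 21.938°W:
W1: 43.666 km
W2: 39.695 km
W3: 18.986 km
W4: 17.690 km
W5: 6.143 km
W6: 10.370 km
W7: 28.482 km
W8: 19.588 km
Minimum: W5 at 6.143 km.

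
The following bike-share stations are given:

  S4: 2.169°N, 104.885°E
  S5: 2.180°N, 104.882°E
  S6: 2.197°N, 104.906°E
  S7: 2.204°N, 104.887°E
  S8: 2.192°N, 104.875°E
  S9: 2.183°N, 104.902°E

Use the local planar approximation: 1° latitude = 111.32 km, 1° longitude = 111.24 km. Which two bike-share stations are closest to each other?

Pairwise distances:
S4–S5: 1.269 km
S5–S8: 1.546 km
S6–S9: 1.621 km
S7–S8: 1.888 km
S5–S9: 2.250 km
S6–S7: 2.253 km
S4–S9: 2.451 km
S5–S7: 2.729 km
S4–S8: 2.792 km
S7–S9: 2.872 km
S8–S9: 3.166 km
S5–S6: 3.272 km
S6–S8: 3.493 km
S4–S6: 3.895 km
S4–S7: 3.903 km
Closest pair: S4–S5 at 1.269 km.

S4 and S5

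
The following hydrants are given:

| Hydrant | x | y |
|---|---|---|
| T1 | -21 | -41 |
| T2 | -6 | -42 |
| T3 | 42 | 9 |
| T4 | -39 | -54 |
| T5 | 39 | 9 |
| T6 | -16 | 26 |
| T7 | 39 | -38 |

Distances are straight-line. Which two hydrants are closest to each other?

T3 and T5

Pairwise distances:
T1–T2: √((15)² + (-1)²) = √(225.000 + 1.000) = 15.0
T1–T3: √((63)² + (50)²) = √(3969.000 + 2500.000) = 80.4
T1–T4: √((-18)² + (-13)²) = √(324.000 + 169.000) = 22.2
T1–T5: √((60)² + (50)²) = √(3600.000 + 2500.000) = 78.1
T1–T6: √((5)² + (67)²) = √(25.000 + 4489.000) = 67.2
T1–T7: √((60)² + (3)²) = √(3600.000 + 9.000) = 60.1
T2–T3: √((48)² + (51)²) = √(2304.000 + 2601.000) = 70.0
T2–T4: √((-33)² + (-12)²) = √(1089.000 + 144.000) = 35.1
T2–T5: √((45)² + (51)²) = √(2025.000 + 2601.000) = 68.0
T2–T6: √((-10)² + (68)²) = √(100.000 + 4624.000) = 68.7
T2–T7: √((45)² + (4)²) = √(2025.000 + 16.000) = 45.2
T3–T4: √((-81)² + (-63)²) = √(6561.000 + 3969.000) = 102.6
T3–T5: √((-3)² + (0)²) = √(9.000 + 0.000) = 3.0
T3–T6: √((-58)² + (17)²) = √(3364.000 + 289.000) = 60.4
T3–T7: √((-3)² + (-47)²) = √(9.000 + 2209.000) = 47.1
T4–T5: √((78)² + (63)²) = √(6084.000 + 3969.000) = 100.3
T4–T6: √((23)² + (80)²) = √(529.000 + 6400.000) = 83.2
T4–T7: √((78)² + (16)²) = √(6084.000 + 256.000) = 79.6
T5–T6: √((-55)² + (17)²) = √(3025.000 + 289.000) = 57.6
T5–T7: √((0)² + (-47)²) = √(0.000 + 2209.000) = 47.0
T6–T7: √((55)² + (-64)²) = √(3025.000 + 4096.000) = 84.4
Closest pair: T3–T5 at 3.0.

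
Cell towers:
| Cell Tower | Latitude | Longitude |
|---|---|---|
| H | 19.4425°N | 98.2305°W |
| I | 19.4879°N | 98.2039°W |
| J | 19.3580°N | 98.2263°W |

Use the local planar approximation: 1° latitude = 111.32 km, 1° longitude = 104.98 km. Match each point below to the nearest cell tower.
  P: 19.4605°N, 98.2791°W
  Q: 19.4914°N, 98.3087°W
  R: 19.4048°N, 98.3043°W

P at 19.4605°N, 98.2791°W:
  H: 5.4814 km
  I: 8.4632 km
  J: 12.6854 km
  → nearest: H (5.4814 km)
Q at 19.4914°N, 98.3087°W:
  H: 9.8502 km
  I: 11.0088 km
  J: 17.1859 km
  → nearest: H (9.8502 km)
R at 19.4048°N, 98.3043°W:
  H: 8.8112 km
  I: 14.0238 km
  J: 9.7053 km
  → nearest: H (8.8112 km)

P→H; Q→H; R→H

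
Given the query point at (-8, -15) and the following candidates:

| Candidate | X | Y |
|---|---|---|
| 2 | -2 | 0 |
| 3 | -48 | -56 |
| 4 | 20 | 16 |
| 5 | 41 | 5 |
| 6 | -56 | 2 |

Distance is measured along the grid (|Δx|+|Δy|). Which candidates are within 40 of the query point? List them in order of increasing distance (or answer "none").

Distances from (-8, -15):
2: |6| + |15| = 6 + 15 = 21
3: |-40| + |-41| = 40 + 41 = 81
4: |28| + |31| = 28 + 31 = 59
5: |49| + |20| = 49 + 20 = 69
6: |-48| + |17| = 48 + 17 = 65
Threshold 40: 2 (21) is within range.

2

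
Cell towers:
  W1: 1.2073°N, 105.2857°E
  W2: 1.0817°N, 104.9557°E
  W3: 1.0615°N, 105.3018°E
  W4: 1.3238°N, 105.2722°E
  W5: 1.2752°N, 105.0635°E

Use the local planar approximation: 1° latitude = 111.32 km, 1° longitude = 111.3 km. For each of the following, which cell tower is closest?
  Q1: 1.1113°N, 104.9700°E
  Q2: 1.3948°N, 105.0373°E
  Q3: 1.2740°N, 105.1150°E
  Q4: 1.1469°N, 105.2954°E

Q1 at 1.1113°N, 104.9700°E:
  W1: √((0.0960·111.32)² + (0.3157·111.3)²) = √(114.205984 + 1234.637582) = 36.7266 km
  W2: √((-0.0296·111.32)² + (-0.0143·111.3)²) = √(10.857499 + 2.533159) = 3.6593 km
  W3: √((-0.0498·111.32)² + (0.3318·111.3)²) = √(30.733009 + 1363.776153) = 37.3431 km
  W4: √((0.2125·111.32)² + (0.3022·111.3)²) = √(559.582680 + 1131.303807) = 41.1204 km
  W5: √((0.1639·111.32)² + (0.0935·111.3)²) = √(332.892724 + 108.296283) = 21.0045 km
  → nearest: W2 (3.6593 km)
Q2 at 1.3948°N, 105.0373°E:
  W1: √((-0.1875·111.32)² + (0.2484·111.3)²) = √(435.661256 + 764.352185) = 34.6412 km
  W2: √((-0.3131·111.32)² + (-0.0816·111.3)²) = √(1214.821671 + 82.484177) = 36.0181 km
  W3: √((-0.3333·111.32)² + (0.2645·111.3)²) = √(1376.629344 + 866.645889) = 47.3632 km
  W4: √((-0.0710·111.32)² + (0.2349·111.3)²) = √(62.468790 + 683.528083) = 27.3129 km
  W5: √((-0.1196·111.32)² + (0.0262·111.3)²) = √(177.259188 + 8.503406) = 13.6295 km
  → nearest: W5 (13.6295 km)
Q3 at 1.2740°N, 105.1150°E:
  W1: √((-0.0667·111.32)² + (0.1707·111.3)²) = √(55.131278 + 360.958581) = 20.3983 km
  W2: √((-0.1923·111.32)² + (-0.1593·111.3)²) = √(458.252628 + 314.356091) = 27.7958 km
  W3: √((-0.2125·111.32)² + (0.1868·111.3)²) = √(559.582680 + 432.259028) = 31.4935 km
  W4: √((0.0498·111.32)² + (0.1572·111.3)²) = √(30.733009 + 306.122613) = 18.3536 km
  W5: √((0.0012·111.32)² + (-0.0515·111.3)²) = √(0.017845 + 32.855251) = 5.7335 km
  → nearest: W5 (5.7335 km)
Q4 at 1.1469°N, 105.2954°E:
  W1: √((0.0604·111.32)² + (-0.0097·111.3)²) = √(45.208518 + 1.165558) = 6.8099 km
  W2: √((-0.0652·111.32)² + (-0.3397·111.3)²) = √(52.679493 + 1429.490990) = 38.4990 km
  W3: √((-0.0854·111.32)² + (0.0064·111.3)²) = √(90.377877 + 0.507400) = 9.5334 km
  W4: √((0.1769·111.32)² + (-0.0232·111.3)²) = √(387.794871 + 6.667550) = 19.8611 km
  W5: √((0.1283·111.32)² + (-0.2319·111.3)²) = √(203.985693 + 666.180362) = 29.4986 km
  → nearest: W1 (6.8099 km)

Q1→W2; Q2→W5; Q3→W5; Q4→W1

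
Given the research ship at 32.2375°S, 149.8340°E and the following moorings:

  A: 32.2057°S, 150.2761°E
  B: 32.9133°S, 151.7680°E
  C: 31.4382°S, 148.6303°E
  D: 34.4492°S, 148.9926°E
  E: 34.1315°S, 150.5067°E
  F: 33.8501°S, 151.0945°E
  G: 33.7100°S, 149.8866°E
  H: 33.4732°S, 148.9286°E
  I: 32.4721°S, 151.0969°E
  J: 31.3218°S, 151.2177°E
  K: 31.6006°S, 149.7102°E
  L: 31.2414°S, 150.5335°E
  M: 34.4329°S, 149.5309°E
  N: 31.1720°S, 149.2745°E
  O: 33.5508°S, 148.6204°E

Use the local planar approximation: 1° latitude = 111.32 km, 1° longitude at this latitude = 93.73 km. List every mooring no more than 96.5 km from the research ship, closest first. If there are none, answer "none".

Distances from 32.2375°S, 149.8340°E:
A: √((0.0318·111.32)² + (0.4421·93.73)²) = √(12.531430 + 1717.110579) = 41.5890 km
B: √((-0.6758·111.32)² + (1.9340·93.73)²) = √(5659.561326 + 32860.197817) = 196.2645 km
C: √((0.7993·111.32)² + (-1.2037·93.73)²) = √(7917.098009 + 12728.984425) = 143.6874 km
D: √((-2.2117·111.32)² + (-0.8414·93.73)²) = √(60617.613067 + 6219.597057) = 258.5289 km
E: √((-1.8940·111.32)² + (0.6727·93.73)²) = √(44453.539334 + 3975.576268) = 220.0662 km
F: √((-1.6126·111.32)² + (1.2605·93.73)²) = √(32225.503102 + 13958.634451) = 214.9050 km
G: √((-1.4725·111.32)² + (0.0526·93.73)²) = √(26869.340210 + 24.306852) = 163.9928 km
H: √((-1.2357·111.32)² + (-0.9054·93.73)²) = √(18922.237478 + 7201.752870) = 161.6292 km
I: √((-0.2346·111.32)² + (1.2629·93.73)²) = √(682.028324 + 14011.839711) = 121.2183 km
J: √((0.9157·111.32)² + (1.3837·93.73)²) = √(10390.891827 + 16820.585773) = 164.9590 km
K: √((0.6369·111.32)² + (-0.1238·93.73)²) = √(5026.768594 + 134.647571) = 71.8430 km
L: √((0.9961·111.32)² + (0.6995·93.73)²) = √(12295.672174 + 4298.655798) = 128.8190 km
M: √((-2.1954·111.32)² + (-0.3031·93.73)²) = √(59727.414472 + 807.103270) = 246.0376 km
N: √((1.0655·111.32)² + (-0.5595·93.73)²) = √(14068.678443 + 2750.156547) = 129.6875 km
O: √((-1.3133·111.32)² + (-1.2136·93.73)²) = √(21373.432986 + 12939.228121) = 185.2368 km
Threshold 96.5 km: A (41.5890 km), K (71.8430 km) are within range.

A, K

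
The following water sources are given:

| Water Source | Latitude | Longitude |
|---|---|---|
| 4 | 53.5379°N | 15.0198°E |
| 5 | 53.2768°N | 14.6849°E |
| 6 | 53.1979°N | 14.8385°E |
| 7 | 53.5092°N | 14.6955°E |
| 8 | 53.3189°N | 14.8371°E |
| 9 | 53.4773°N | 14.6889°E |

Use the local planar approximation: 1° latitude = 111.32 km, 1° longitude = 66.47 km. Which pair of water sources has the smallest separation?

Pairwise distances:
4–5: √((-0.2611·111.32)² + (-0.3349·66.47)²) = √(844.812126 + 495.543350) = 36.6109 km
4–6: √((-0.3400·111.32)² + (-0.1813·66.47)²) = √(1432.531661 + 145.226866) = 39.7210 km
4–7: √((-0.0287·111.32)² + (-0.3243·66.47)²) = √(10.207284 + 464.670664) = 21.7917 km
4–8: √((-0.2190·111.32)² + (-0.1827·66.47)²) = √(594.339542 + 147.478412) = 27.2363 km
4–9: √((-0.0606·111.32)² + (-0.3309·66.47)²) = √(45.508408 + 483.776638) = 23.0062 km
5–6: √((-0.0789·111.32)² + (0.1536·66.47)²) = √(77.143689 + 104.239853) = 13.4679 km
5–7: √((0.2324·111.32)² + (0.0106·66.47)²) = √(669.296637 + 0.496436) = 25.8804 km
5–8: √((0.0421·111.32)² + (0.1522·66.47)²) = √(21.963957 + 102.348307) = 11.1495 km
5–9: √((0.2005·111.32)² + (0.0040·66.47)²) = √(498.167223 + 0.070692) = 22.3212 km
6–7: √((0.3113·111.32)² + (-0.1430·66.47)²) = √(1200.893894 + 90.349017) = 35.9339 km
6–8: √((0.1210·111.32)² + (-0.0014·66.47)²) = √(181.433357 + 0.008660) = 13.4700 km
6–9: √((0.2794·111.32)² + (-0.1496·66.47)²) = √(967.384665 + 98.881386) = 32.6537 km
7–8: √((-0.1903·111.32)² + (0.1416·66.47)²) = √(448.770160 + 88.588605) = 23.1810 km
7–9: √((-0.0319·111.32)² + (-0.0066·66.47)²) = √(12.610368 + 0.192459) = 3.5781 km
8–9: √((0.1584·111.32)² + (-0.1482·66.47)²) = √(310.925792 + 97.039325) = 20.1981 km
Closest pair: 7–9 at 3.5781 km.

7 and 9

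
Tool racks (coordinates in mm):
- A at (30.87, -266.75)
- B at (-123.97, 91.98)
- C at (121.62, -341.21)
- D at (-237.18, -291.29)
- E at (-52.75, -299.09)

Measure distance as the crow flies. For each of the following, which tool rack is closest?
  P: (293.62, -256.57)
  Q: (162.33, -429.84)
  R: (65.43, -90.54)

P→C; Q→C; R→A

P at (293.62, -256.57):
  A: √((-262.75)² + (-10.18)²) = √(69037.5625 + 103.6324) = 262.95 mm
  B: √((-417.59)² + (348.55)²) = √(174381.4081 + 121487.1025) = 543.94 mm
  C: √((-172.00)² + (-84.64)²) = √(29584.0000 + 7163.9296) = 191.70 mm
  D: √((-530.80)² + (-34.72)²) = √(281748.6400 + 1205.4784) = 531.93 mm
  E: √((-346.37)² + (-42.52)²) = √(119972.1769 + 1807.9504) = 348.97 mm
  → nearest: C (191.70 mm)
Q at (162.33, -429.84):
  A: √((-131.46)² + (163.09)²) = √(17281.7316 + 26598.3481) = 209.48 mm
  B: √((-286.30)² + (521.82)²) = √(81967.6900 + 272296.1124) = 595.20 mm
  C: √((-40.71)² + (88.63)²) = √(1657.3041 + 7855.2769) = 97.53 mm
  D: √((-399.51)² + (138.55)²) = √(159608.2401 + 19196.1025) = 422.85 mm
  E: √((-215.08)² + (130.75)²) = √(46259.4064 + 17095.5625) = 251.70 mm
  → nearest: C (97.53 mm)
R at (65.43, -90.54):
  A: √((-34.56)² + (-176.21)²) = √(1194.3936 + 31049.9641) = 179.57 mm
  B: √((-189.40)² + (182.52)²) = √(35872.3600 + 33313.5504) = 263.03 mm
  C: √((56.19)² + (-250.67)²) = √(3157.3161 + 62835.4489) = 256.89 mm
  D: √((-302.61)² + (-200.75)²) = √(91572.8121 + 40300.5625) = 363.14 mm
  E: √((-118.18)² + (-208.55)²) = √(13966.5124 + 43493.1025) = 239.71 mm
  → nearest: A (179.57 mm)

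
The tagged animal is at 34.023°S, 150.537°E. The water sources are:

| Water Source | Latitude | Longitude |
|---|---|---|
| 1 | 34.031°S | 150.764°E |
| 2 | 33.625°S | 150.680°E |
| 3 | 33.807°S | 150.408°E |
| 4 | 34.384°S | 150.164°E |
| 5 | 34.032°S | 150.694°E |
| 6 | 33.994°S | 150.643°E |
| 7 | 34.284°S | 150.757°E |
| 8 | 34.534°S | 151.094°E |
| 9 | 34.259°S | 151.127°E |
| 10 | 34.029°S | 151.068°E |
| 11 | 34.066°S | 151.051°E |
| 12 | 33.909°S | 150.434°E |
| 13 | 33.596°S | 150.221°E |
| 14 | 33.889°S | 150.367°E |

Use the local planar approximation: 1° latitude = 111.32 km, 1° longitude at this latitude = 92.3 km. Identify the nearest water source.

6

Distances from 34.023°S, 150.537°E:
1: √((-0.008·111.32)² + (0.227·92.3)²) = √(0.79310 + 438.99049) = 20.971 km
2: √((0.398·111.32)² + (0.143·92.3)²) = √(1962.96492 + 174.21096) = 46.230 km
3: √((0.216·111.32)² + (-0.129·92.3)²) = √(578.16780 + 141.76950) = 26.832 km
4: √((-0.361·111.32)² + (-0.373·92.3)²) = √(1614.95639 + 1185.28030) = 52.917 km
5: √((-0.009·111.32)² + (0.157·92.3)²) = √(1.00376 + 209.99198) = 14.526 km
6: √((0.029·111.32)² + (0.106·92.3)²) = √(10.42179 + 95.72274) = 10.303 km
7: √((-0.261·111.32)² + (0.220·92.3)²) = √(844.16513 + 412.33364) = 35.447 km
8: √((-0.511·111.32)² + (0.557·92.3)²) = √(3235.84862 + 2643.10120) = 76.674 km
9: √((-0.236·111.32)² + (0.590·92.3)²) = √(690.19276 + 2965.56485) = 60.463 km
10: √((-0.006·111.32)² + (0.531·92.3)²) = √(0.44612 + 2402.10753) = 49.016 km
11: √((-0.043·111.32)² + (0.514·92.3)²) = √(22.91307 + 2250.76234) = 47.683 km
12: √((0.114·111.32)² + (-0.103·92.3)²) = √(161.04828 + 90.38115) = 15.857 km
13: √((0.427·111.32)² + (-0.316·92.3)²) = √(2259.44693 + 850.70222) = 55.769 km
14: √((0.134·111.32)² + (-0.170·92.3)²) = √(222.51331 + 246.20748) = 21.650 km
Minimum: 6 at 10.303 km.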